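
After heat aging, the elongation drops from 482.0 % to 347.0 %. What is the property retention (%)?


Retention = aged / original * 100
= 347.0 / 482.0 * 100
= 72.0%

72.0%


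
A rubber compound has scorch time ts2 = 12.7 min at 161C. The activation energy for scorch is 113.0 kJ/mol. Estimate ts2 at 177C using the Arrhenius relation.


Convert temperatures: T1 = 161 + 273.15 = 434.15 K, T2 = 177 + 273.15 = 450.15 K
ts2_new = 12.7 * exp(113000 / 8.314 * (1/450.15 - 1/434.15))
1/T2 - 1/T1 = -8.1870e-05
ts2_new = 4.17 min

4.17 min


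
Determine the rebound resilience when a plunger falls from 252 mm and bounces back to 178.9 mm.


Resilience = h_rebound / h_drop * 100
= 178.9 / 252 * 100
= 71.0%

71.0%


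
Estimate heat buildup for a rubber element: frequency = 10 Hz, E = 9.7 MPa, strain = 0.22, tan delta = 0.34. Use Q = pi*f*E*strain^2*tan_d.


Q = pi * f * E * strain^2 * tan_d
= pi * 10 * 9.7 * 0.22^2 * 0.34
= pi * 10 * 9.7 * 0.0484 * 0.34
= 5.0147

Q = 5.0147


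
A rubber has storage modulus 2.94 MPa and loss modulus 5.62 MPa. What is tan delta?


tan delta = E'' / E'
= 5.62 / 2.94
= 1.9116

tan delta = 1.9116


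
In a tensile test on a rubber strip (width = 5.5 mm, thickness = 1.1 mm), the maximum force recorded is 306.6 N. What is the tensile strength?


Area = width * thickness = 5.5 * 1.1 = 6.05 mm^2
TS = force / area = 306.6 / 6.05 = 50.68 MPa

50.68 MPa


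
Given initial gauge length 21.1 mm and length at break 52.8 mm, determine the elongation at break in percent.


Elongation = (Lf - L0) / L0 * 100
= (52.8 - 21.1) / 21.1 * 100
= 31.7 / 21.1 * 100
= 150.2%

150.2%


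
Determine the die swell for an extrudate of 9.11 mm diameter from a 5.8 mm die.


Die swell ratio = D_extrudate / D_die
= 9.11 / 5.8
= 1.571

Die swell = 1.571


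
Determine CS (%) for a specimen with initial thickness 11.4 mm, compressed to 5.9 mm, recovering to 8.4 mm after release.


CS = (t0 - recovered) / (t0 - ts) * 100
= (11.4 - 8.4) / (11.4 - 5.9) * 100
= 3.0 / 5.5 * 100
= 54.5%

54.5%


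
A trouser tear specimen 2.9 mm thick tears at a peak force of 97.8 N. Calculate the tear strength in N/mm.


Tear strength = force / thickness
= 97.8 / 2.9
= 33.72 N/mm

33.72 N/mm


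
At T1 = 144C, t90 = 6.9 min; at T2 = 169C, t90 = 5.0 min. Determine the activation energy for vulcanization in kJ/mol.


T1 = 417.15 K, T2 = 442.15 K
1/T1 - 1/T2 = 1.3554e-04
ln(t1/t2) = ln(6.9/5.0) = 0.3221
Ea = 8.314 * 0.3221 / 1.3554e-04 = 19756.0613 J/mol
Ea = 19.76 kJ/mol

19.76 kJ/mol


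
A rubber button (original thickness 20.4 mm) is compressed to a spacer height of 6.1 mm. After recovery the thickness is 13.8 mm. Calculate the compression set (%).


CS = (t0 - recovered) / (t0 - ts) * 100
= (20.4 - 13.8) / (20.4 - 6.1) * 100
= 6.6 / 14.3 * 100
= 46.2%

46.2%


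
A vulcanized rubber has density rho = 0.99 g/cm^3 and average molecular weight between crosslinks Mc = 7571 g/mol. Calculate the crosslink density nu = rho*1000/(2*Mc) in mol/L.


nu = rho * 1000 / (2 * Mc)
nu = 0.99 * 1000 / (2 * 7571)
nu = 990.0 / 15142
nu = 0.0654 mol/L

0.0654 mol/L


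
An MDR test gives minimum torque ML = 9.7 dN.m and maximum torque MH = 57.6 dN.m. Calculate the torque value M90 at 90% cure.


M90 = ML + 0.9 * (MH - ML)
M90 = 9.7 + 0.9 * (57.6 - 9.7)
M90 = 9.7 + 0.9 * 47.9
M90 = 52.81 dN.m

52.81 dN.m


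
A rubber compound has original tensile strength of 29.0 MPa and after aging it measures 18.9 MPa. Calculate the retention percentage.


Retention = aged / original * 100
= 18.9 / 29.0 * 100
= 65.2%

65.2%


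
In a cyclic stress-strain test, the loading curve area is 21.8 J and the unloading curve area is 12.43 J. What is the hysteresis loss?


Hysteresis loss = loading - unloading
= 21.8 - 12.43
= 9.37 J

9.37 J


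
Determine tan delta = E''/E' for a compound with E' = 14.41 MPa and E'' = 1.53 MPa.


tan delta = E'' / E'
= 1.53 / 14.41
= 0.1062

tan delta = 0.1062


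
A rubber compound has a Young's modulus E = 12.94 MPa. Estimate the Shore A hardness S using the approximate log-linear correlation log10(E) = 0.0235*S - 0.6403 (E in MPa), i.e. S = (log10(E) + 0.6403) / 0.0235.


log10(E) = 0.0235*S - 0.6403  =>  S = (log10(E) + 0.6403) / 0.0235
log10(12.94) = 1.111934
S = (1.111934 + 0.6403) / 0.0235 = 1.752234 / 0.0235
S = 74.6

Shore A = 74.6


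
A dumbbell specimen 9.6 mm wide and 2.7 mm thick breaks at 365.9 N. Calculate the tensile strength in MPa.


Area = width * thickness = 9.6 * 2.7 = 25.92 mm^2
TS = force / area = 365.9 / 25.92 = 14.12 MPa

14.12 MPa


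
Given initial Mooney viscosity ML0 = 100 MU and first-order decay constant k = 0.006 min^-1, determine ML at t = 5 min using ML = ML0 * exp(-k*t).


ML = ML0 * exp(-k * t)
ML = 100 * exp(-0.006 * 5)
ML = 100 * 0.9704
ML = 97.04 MU

97.04 MU


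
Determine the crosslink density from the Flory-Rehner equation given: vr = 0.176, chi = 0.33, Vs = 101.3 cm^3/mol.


ln(1 - vr) = ln(1 - 0.176) = -0.1936
Numerator = -((-0.1936) + 0.176 + 0.33 * 0.176^2) = 0.0074
Denominator = 101.3 * (0.176^(1/3) - 0.176/2) = 47.8549
nu = 0.0074 / 47.8549 = 1.5385e-04 mol/cm^3

1.5385e-04 mol/cm^3


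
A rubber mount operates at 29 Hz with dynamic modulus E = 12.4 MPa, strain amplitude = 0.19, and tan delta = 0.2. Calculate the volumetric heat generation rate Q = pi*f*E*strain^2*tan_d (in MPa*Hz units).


Q = pi * f * E * strain^2 * tan_d
= pi * 29 * 12.4 * 0.19^2 * 0.2
= pi * 29 * 12.4 * 0.0361 * 0.2
= 8.1566

Q = 8.1566


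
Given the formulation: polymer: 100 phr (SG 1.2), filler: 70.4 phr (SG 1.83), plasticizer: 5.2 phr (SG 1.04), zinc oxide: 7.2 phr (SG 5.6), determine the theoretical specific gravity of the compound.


Sum of weights = 182.8
Volume contributions:
  polymer: 100/1.2 = 83.3333
  filler: 70.4/1.83 = 38.4699
  plasticizer: 5.2/1.04 = 5.0000
  zinc oxide: 7.2/5.6 = 1.2857
Sum of volumes = 128.0890
SG = 182.8 / 128.0890 = 1.427

SG = 1.427


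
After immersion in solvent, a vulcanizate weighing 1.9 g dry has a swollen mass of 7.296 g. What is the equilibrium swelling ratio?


Q = W_swollen / W_dry
Q = 7.296 / 1.9
Q = 3.84

Q = 3.84


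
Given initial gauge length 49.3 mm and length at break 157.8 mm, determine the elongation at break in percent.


Elongation = (Lf - L0) / L0 * 100
= (157.8 - 49.3) / 49.3 * 100
= 108.5 / 49.3 * 100
= 220.1%

220.1%


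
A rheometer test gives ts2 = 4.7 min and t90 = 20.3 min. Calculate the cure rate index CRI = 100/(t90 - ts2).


CRI = 100 / (t90 - ts2)
= 100 / (20.3 - 4.7)
= 100 / 15.6
= 6.41 min^-1

6.41 min^-1


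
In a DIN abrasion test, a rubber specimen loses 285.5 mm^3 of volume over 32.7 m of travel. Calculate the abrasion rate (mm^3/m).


Rate = volume_loss / distance
= 285.5 / 32.7
= 8.731 mm^3/m

8.731 mm^3/m


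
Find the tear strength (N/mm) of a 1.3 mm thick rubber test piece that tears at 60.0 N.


Tear strength = force / thickness
= 60.0 / 1.3
= 46.15 N/mm

46.15 N/mm


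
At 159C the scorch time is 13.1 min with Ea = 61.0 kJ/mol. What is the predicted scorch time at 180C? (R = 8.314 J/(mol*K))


Convert temperatures: T1 = 159 + 273.15 = 432.15 K, T2 = 180 + 273.15 = 453.15 K
ts2_new = 13.1 * exp(61000 / 8.314 * (1/453.15 - 1/432.15))
1/T2 - 1/T1 = -1.0724e-04
ts2_new = 5.96 min

5.96 min


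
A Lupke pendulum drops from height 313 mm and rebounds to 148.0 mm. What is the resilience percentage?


Resilience = h_rebound / h_drop * 100
= 148.0 / 313 * 100
= 47.3%

47.3%


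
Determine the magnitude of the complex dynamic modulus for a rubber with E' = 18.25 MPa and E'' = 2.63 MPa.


|E*| = sqrt(E'^2 + E''^2)
= sqrt(18.25^2 + 2.63^2)
= sqrt(333.0625 + 6.9169)
= 18.439 MPa

18.439 MPa


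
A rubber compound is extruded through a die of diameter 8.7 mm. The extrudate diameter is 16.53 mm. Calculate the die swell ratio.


Die swell ratio = D_extrudate / D_die
= 16.53 / 8.7
= 1.9

Die swell = 1.9


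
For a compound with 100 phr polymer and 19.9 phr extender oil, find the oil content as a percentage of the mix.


Oil % = oil / (100 + oil) * 100
= 19.9 / (100 + 19.9) * 100
= 19.9 / 119.9 * 100
= 16.6%

16.6%


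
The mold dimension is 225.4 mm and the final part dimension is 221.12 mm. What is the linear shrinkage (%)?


Shrinkage = (mold - part) / mold * 100
= (225.4 - 221.12) / 225.4 * 100
= 4.28 / 225.4 * 100
= 1.9%

1.9%


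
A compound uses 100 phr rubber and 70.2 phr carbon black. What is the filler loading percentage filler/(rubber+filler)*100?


Filler % = filler / (rubber + filler) * 100
= 70.2 / (100 + 70.2) * 100
= 70.2 / 170.2 * 100
= 41.25%

41.25%


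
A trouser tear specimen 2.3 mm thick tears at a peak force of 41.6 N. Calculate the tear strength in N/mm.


Tear strength = force / thickness
= 41.6 / 2.3
= 18.09 N/mm

18.09 N/mm


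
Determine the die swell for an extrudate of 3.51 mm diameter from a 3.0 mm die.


Die swell ratio = D_extrudate / D_die
= 3.51 / 3.0
= 1.17

Die swell = 1.17


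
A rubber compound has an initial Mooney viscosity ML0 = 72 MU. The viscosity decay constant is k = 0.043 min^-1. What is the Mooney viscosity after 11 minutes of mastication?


ML = ML0 * exp(-k * t)
ML = 72 * exp(-0.043 * 11)
ML = 72 * 0.6231
ML = 44.87 MU

44.87 MU


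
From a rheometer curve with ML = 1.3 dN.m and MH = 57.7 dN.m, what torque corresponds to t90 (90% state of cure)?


M90 = ML + 0.9 * (MH - ML)
M90 = 1.3 + 0.9 * (57.7 - 1.3)
M90 = 1.3 + 0.9 * 56.4
M90 = 52.06 dN.m

52.06 dN.m


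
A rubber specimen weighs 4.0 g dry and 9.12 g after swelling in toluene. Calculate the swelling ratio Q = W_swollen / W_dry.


Q = W_swollen / W_dry
Q = 9.12 / 4.0
Q = 2.28

Q = 2.28


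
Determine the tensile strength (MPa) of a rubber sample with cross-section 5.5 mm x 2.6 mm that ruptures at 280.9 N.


Area = width * thickness = 5.5 * 2.6 = 14.3 mm^2
TS = force / area = 280.9 / 14.3 = 19.64 MPa

19.64 MPa


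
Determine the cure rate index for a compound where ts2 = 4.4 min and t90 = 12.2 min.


CRI = 100 / (t90 - ts2)
= 100 / (12.2 - 4.4)
= 100 / 7.8
= 12.82 min^-1

12.82 min^-1


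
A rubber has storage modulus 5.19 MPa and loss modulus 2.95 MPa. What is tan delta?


tan delta = E'' / E'
= 2.95 / 5.19
= 0.5684

tan delta = 0.5684


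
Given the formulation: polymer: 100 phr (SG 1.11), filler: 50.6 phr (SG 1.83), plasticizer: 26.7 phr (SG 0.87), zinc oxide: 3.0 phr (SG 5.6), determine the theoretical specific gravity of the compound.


Sum of weights = 180.3
Volume contributions:
  polymer: 100/1.11 = 90.0901
  filler: 50.6/1.83 = 27.6503
  plasticizer: 26.7/0.87 = 30.6897
  zinc oxide: 3.0/5.6 = 0.5357
Sum of volumes = 148.9657
SG = 180.3 / 148.9657 = 1.21

SG = 1.21


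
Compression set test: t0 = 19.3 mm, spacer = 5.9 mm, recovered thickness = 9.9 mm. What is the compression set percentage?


CS = (t0 - recovered) / (t0 - ts) * 100
= (19.3 - 9.9) / (19.3 - 5.9) * 100
= 9.4 / 13.4 * 100
= 70.1%

70.1%


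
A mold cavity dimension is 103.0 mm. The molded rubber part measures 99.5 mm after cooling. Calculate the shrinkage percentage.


Shrinkage = (mold - part) / mold * 100
= (103.0 - 99.5) / 103.0 * 100
= 3.5 / 103.0 * 100
= 3.4%

3.4%


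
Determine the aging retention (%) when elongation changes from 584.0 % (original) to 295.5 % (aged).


Retention = aged / original * 100
= 295.5 / 584.0 * 100
= 50.6%

50.6%


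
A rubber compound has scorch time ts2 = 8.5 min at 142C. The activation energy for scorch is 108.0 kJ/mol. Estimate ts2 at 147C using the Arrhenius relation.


Convert temperatures: T1 = 142 + 273.15 = 415.15 K, T2 = 147 + 273.15 = 420.15 K
ts2_new = 8.5 * exp(108000 / 8.314 * (1/420.15 - 1/415.15))
1/T2 - 1/T1 = -2.8666e-05
ts2_new = 5.86 min

5.86 min


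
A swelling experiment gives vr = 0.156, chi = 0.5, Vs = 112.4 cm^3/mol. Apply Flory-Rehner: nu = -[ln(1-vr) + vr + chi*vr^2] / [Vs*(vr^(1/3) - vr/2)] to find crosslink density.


ln(1 - vr) = ln(1 - 0.156) = -0.1696
Numerator = -((-0.1696) + 0.156 + 0.5 * 0.156^2) = 0.0014
Denominator = 112.4 * (0.156^(1/3) - 0.156/2) = 51.7401
nu = 0.0014 / 51.7401 = 2.7731e-05 mol/cm^3

2.7731e-05 mol/cm^3


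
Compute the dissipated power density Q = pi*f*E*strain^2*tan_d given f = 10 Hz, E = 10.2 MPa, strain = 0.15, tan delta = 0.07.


Q = pi * f * E * strain^2 * tan_d
= pi * 10 * 10.2 * 0.15^2 * 0.07
= pi * 10 * 10.2 * 0.0225 * 0.07
= 0.5047

Q = 0.5047


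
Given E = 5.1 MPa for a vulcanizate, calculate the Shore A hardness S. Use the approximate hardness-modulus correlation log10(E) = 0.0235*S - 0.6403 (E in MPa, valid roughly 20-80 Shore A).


log10(E) = 0.0235*S - 0.6403  =>  S = (log10(E) + 0.6403) / 0.0235
log10(5.1) = 0.707570
S = (0.707570 + 0.6403) / 0.0235 = 1.347870 / 0.0235
S = 57.4

Shore A = 57.4


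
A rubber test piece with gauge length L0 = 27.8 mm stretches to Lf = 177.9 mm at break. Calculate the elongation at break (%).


Elongation = (Lf - L0) / L0 * 100
= (177.9 - 27.8) / 27.8 * 100
= 150.1 / 27.8 * 100
= 539.9%

539.9%


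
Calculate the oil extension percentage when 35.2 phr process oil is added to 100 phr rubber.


Oil % = oil / (100 + oil) * 100
= 35.2 / (100 + 35.2) * 100
= 35.2 / 135.2 * 100
= 26.04%

26.04%


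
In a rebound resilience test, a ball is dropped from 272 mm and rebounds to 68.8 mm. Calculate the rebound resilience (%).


Resilience = h_rebound / h_drop * 100
= 68.8 / 272 * 100
= 25.3%

25.3%


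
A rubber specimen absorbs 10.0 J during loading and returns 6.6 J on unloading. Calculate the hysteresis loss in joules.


Hysteresis loss = loading - unloading
= 10.0 - 6.6
= 3.4 J

3.4 J


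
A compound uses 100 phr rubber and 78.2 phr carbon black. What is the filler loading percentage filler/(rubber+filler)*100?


Filler % = filler / (rubber + filler) * 100
= 78.2 / (100 + 78.2) * 100
= 78.2 / 178.2 * 100
= 43.88%

43.88%


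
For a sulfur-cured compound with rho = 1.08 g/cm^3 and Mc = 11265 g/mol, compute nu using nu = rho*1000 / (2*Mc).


nu = rho * 1000 / (2 * Mc)
nu = 1.08 * 1000 / (2 * 11265)
nu = 1080.0 / 22530
nu = 0.0479 mol/L

0.0479 mol/L


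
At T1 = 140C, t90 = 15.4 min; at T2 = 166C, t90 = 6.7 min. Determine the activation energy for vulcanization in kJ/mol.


T1 = 413.15 K, T2 = 439.15 K
1/T1 - 1/T2 = 1.4330e-04
ln(t1/t2) = ln(15.4/6.7) = 0.8323
Ea = 8.314 * 0.8323 / 1.4330e-04 = 48285.4552 J/mol
Ea = 48.29 kJ/mol

48.29 kJ/mol


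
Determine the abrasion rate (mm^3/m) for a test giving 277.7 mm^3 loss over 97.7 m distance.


Rate = volume_loss / distance
= 277.7 / 97.7
= 2.842 mm^3/m

2.842 mm^3/m


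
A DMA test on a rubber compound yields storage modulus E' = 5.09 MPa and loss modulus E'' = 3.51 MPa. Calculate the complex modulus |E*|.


|E*| = sqrt(E'^2 + E''^2)
= sqrt(5.09^2 + 3.51^2)
= sqrt(25.9081 + 12.3201)
= 6.183 MPa

6.183 MPa


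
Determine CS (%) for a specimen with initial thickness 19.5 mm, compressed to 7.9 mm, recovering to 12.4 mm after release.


CS = (t0 - recovered) / (t0 - ts) * 100
= (19.5 - 12.4) / (19.5 - 7.9) * 100
= 7.1 / 11.6 * 100
= 61.2%

61.2%


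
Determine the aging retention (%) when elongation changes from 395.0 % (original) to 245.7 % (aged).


Retention = aged / original * 100
= 245.7 / 395.0 * 100
= 62.2%

62.2%


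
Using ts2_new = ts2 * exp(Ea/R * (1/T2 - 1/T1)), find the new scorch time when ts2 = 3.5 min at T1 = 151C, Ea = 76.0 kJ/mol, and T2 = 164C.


Convert temperatures: T1 = 151 + 273.15 = 424.15 K, T2 = 164 + 273.15 = 437.15 K
ts2_new = 3.5 * exp(76000 / 8.314 * (1/437.15 - 1/424.15))
1/T2 - 1/T1 = -7.0112e-05
ts2_new = 1.84 min

1.84 min


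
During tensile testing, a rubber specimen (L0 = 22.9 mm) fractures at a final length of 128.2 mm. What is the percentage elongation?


Elongation = (Lf - L0) / L0 * 100
= (128.2 - 22.9) / 22.9 * 100
= 105.3 / 22.9 * 100
= 459.8%

459.8%


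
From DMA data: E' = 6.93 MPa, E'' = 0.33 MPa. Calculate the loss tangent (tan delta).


tan delta = E'' / E'
= 0.33 / 6.93
= 0.0476

tan delta = 0.0476


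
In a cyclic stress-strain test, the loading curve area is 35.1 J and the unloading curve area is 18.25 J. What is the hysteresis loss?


Hysteresis loss = loading - unloading
= 35.1 - 18.25
= 16.85 J

16.85 J


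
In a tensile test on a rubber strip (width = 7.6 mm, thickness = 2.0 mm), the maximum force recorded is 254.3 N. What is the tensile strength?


Area = width * thickness = 7.6 * 2.0 = 15.2 mm^2
TS = force / area = 254.3 / 15.2 = 16.73 MPa

16.73 MPa


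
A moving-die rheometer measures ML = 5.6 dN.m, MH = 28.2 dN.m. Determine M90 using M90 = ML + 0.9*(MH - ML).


M90 = ML + 0.9 * (MH - ML)
M90 = 5.6 + 0.9 * (28.2 - 5.6)
M90 = 5.6 + 0.9 * 22.6
M90 = 25.94 dN.m

25.94 dN.m


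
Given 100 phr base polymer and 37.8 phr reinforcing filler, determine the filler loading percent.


Filler % = filler / (rubber + filler) * 100
= 37.8 / (100 + 37.8) * 100
= 37.8 / 137.8 * 100
= 27.43%

27.43%


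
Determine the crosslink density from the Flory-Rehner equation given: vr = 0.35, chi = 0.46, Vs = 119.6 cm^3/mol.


ln(1 - vr) = ln(1 - 0.35) = -0.4308
Numerator = -((-0.4308) + 0.35 + 0.46 * 0.35^2) = 0.0244
Denominator = 119.6 * (0.35^(1/3) - 0.35/2) = 63.3557
nu = 0.0244 / 63.3557 = 3.8565e-04 mol/cm^3

3.8565e-04 mol/cm^3


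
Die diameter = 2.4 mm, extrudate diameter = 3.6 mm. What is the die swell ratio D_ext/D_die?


Die swell ratio = D_extrudate / D_die
= 3.6 / 2.4
= 1.5

Die swell = 1.5


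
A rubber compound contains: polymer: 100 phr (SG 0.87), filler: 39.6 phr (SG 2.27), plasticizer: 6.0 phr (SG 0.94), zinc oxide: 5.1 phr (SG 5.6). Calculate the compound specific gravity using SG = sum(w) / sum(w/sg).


Sum of weights = 150.7
Volume contributions:
  polymer: 100/0.87 = 114.9425
  filler: 39.6/2.27 = 17.4449
  plasticizer: 6.0/0.94 = 6.3830
  zinc oxide: 5.1/5.6 = 0.9107
Sum of volumes = 139.6812
SG = 150.7 / 139.6812 = 1.079

SG = 1.079


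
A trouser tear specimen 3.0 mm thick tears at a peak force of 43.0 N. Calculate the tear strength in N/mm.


Tear strength = force / thickness
= 43.0 / 3.0
= 14.33 N/mm

14.33 N/mm


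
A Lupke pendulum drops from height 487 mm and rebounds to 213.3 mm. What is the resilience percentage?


Resilience = h_rebound / h_drop * 100
= 213.3 / 487 * 100
= 43.8%

43.8%


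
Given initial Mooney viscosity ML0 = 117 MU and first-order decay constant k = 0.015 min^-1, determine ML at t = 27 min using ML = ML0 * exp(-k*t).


ML = ML0 * exp(-k * t)
ML = 117 * exp(-0.015 * 27)
ML = 117 * 0.6670
ML = 78.04 MU

78.04 MU


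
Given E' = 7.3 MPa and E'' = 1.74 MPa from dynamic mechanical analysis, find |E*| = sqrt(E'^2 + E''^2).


|E*| = sqrt(E'^2 + E''^2)
= sqrt(7.3^2 + 1.74^2)
= sqrt(53.2900 + 3.0276)
= 7.505 MPa

7.505 MPa


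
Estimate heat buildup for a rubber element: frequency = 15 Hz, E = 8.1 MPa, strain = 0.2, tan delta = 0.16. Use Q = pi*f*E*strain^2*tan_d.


Q = pi * f * E * strain^2 * tan_d
= pi * 15 * 8.1 * 0.2^2 * 0.16
= pi * 15 * 8.1 * 0.0400 * 0.16
= 2.4429

Q = 2.4429


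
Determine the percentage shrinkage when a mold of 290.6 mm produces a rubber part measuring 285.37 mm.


Shrinkage = (mold - part) / mold * 100
= (290.6 - 285.37) / 290.6 * 100
= 5.23 / 290.6 * 100
= 1.8%

1.8%


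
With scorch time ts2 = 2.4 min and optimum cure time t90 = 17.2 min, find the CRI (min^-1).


CRI = 100 / (t90 - ts2)
= 100 / (17.2 - 2.4)
= 100 / 14.8
= 6.76 min^-1

6.76 min^-1


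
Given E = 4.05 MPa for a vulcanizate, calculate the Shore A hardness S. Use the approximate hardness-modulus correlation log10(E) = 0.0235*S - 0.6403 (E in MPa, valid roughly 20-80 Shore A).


log10(E) = 0.0235*S - 0.6403  =>  S = (log10(E) + 0.6403) / 0.0235
log10(4.05) = 0.607455
S = (0.607455 + 0.6403) / 0.0235 = 1.247755 / 0.0235
S = 53.1

Shore A = 53.1


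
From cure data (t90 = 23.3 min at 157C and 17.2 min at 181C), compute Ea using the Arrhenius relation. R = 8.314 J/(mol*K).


T1 = 430.15 K, T2 = 454.15 K
1/T1 - 1/T2 = 1.2285e-04
ln(t1/t2) = ln(23.3/17.2) = 0.3035
Ea = 8.314 * 0.3035 / 1.2285e-04 = 20541.8543 J/mol
Ea = 20.54 kJ/mol

20.54 kJ/mol


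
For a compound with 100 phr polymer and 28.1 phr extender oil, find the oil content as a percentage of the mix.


Oil % = oil / (100 + oil) * 100
= 28.1 / (100 + 28.1) * 100
= 28.1 / 128.1 * 100
= 21.94%

21.94%


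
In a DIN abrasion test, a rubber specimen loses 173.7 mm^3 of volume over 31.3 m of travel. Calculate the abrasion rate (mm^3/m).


Rate = volume_loss / distance
= 173.7 / 31.3
= 5.55 mm^3/m

5.55 mm^3/m


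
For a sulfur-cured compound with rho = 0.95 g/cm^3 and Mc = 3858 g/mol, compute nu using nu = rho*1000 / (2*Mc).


nu = rho * 1000 / (2 * Mc)
nu = 0.95 * 1000 / (2 * 3858)
nu = 950.0 / 7716
nu = 0.1231 mol/L

0.1231 mol/L


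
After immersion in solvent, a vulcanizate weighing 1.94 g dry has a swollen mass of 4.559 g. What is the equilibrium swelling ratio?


Q = W_swollen / W_dry
Q = 4.559 / 1.94
Q = 2.35

Q = 2.35


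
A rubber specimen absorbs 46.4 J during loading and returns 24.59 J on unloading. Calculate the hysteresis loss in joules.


Hysteresis loss = loading - unloading
= 46.4 - 24.59
= 21.81 J

21.81 J


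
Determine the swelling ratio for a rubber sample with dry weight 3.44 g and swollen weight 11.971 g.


Q = W_swollen / W_dry
Q = 11.971 / 3.44
Q = 3.48

Q = 3.48


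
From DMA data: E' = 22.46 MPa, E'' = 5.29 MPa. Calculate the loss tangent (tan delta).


tan delta = E'' / E'
= 5.29 / 22.46
= 0.2355

tan delta = 0.2355


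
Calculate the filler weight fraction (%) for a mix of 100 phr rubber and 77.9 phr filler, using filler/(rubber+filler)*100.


Filler % = filler / (rubber + filler) * 100
= 77.9 / (100 + 77.9) * 100
= 77.9 / 177.9 * 100
= 43.79%

43.79%


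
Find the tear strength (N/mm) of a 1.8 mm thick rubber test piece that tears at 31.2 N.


Tear strength = force / thickness
= 31.2 / 1.8
= 17.33 N/mm

17.33 N/mm


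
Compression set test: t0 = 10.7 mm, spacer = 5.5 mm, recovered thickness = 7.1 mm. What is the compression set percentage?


CS = (t0 - recovered) / (t0 - ts) * 100
= (10.7 - 7.1) / (10.7 - 5.5) * 100
= 3.6 / 5.2 * 100
= 69.2%

69.2%


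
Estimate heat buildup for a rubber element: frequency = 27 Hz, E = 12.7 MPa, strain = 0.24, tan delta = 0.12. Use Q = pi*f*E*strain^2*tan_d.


Q = pi * f * E * strain^2 * tan_d
= pi * 27 * 12.7 * 0.24^2 * 0.12
= pi * 27 * 12.7 * 0.0576 * 0.12
= 7.4460

Q = 7.4460


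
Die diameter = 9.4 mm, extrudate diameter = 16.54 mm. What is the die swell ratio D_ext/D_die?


Die swell ratio = D_extrudate / D_die
= 16.54 / 9.4
= 1.76

Die swell = 1.76


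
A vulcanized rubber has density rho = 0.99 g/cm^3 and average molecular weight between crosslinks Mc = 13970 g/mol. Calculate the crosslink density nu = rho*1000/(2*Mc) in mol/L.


nu = rho * 1000 / (2 * Mc)
nu = 0.99 * 1000 / (2 * 13970)
nu = 990.0 / 27940
nu = 0.0354 mol/L

0.0354 mol/L


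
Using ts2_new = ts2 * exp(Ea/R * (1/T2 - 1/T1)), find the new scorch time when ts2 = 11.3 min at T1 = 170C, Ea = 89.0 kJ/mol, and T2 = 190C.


Convert temperatures: T1 = 170 + 273.15 = 443.15 K, T2 = 190 + 273.15 = 463.15 K
ts2_new = 11.3 * exp(89000 / 8.314 * (1/463.15 - 1/443.15))
1/T2 - 1/T1 = -9.7445e-05
ts2_new = 3.98 min

3.98 min


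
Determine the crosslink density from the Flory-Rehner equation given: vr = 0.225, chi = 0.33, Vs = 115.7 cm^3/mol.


ln(1 - vr) = ln(1 - 0.225) = -0.2549
Numerator = -((-0.2549) + 0.225 + 0.33 * 0.225^2) = 0.0132
Denominator = 115.7 * (0.225^(1/3) - 0.225/2) = 57.3548
nu = 0.0132 / 57.3548 = 2.2990e-04 mol/cm^3

2.2990e-04 mol/cm^3


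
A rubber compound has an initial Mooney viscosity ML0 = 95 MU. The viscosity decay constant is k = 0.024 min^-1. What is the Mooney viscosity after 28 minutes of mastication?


ML = ML0 * exp(-k * t)
ML = 95 * exp(-0.024 * 28)
ML = 95 * 0.5107
ML = 48.52 MU

48.52 MU


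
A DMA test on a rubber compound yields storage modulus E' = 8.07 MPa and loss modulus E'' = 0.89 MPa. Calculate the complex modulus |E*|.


|E*| = sqrt(E'^2 + E''^2)
= sqrt(8.07^2 + 0.89^2)
= sqrt(65.1249 + 0.7921)
= 8.119 MPa

8.119 MPa


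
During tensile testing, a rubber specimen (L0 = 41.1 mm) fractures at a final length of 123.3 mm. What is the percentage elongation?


Elongation = (Lf - L0) / L0 * 100
= (123.3 - 41.1) / 41.1 * 100
= 82.2 / 41.1 * 100
= 200.0%

200.0%


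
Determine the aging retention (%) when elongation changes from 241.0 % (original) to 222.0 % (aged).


Retention = aged / original * 100
= 222.0 / 241.0 * 100
= 92.1%

92.1%


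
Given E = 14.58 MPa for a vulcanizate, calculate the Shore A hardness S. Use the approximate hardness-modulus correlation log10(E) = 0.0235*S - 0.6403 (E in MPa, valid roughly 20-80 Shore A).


log10(E) = 0.0235*S - 0.6403  =>  S = (log10(E) + 0.6403) / 0.0235
log10(14.58) = 1.163758
S = (1.163758 + 0.6403) / 0.0235 = 1.804058 / 0.0235
S = 76.8

Shore A = 76.8


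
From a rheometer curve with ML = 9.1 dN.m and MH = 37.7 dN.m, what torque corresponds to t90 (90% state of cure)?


M90 = ML + 0.9 * (MH - ML)
M90 = 9.1 + 0.9 * (37.7 - 9.1)
M90 = 9.1 + 0.9 * 28.6
M90 = 34.84 dN.m

34.84 dN.m


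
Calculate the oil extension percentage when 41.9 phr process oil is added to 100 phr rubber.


Oil % = oil / (100 + oil) * 100
= 41.9 / (100 + 41.9) * 100
= 41.9 / 141.9 * 100
= 29.53%

29.53%


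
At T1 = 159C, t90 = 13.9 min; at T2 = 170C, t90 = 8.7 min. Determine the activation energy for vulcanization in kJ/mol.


T1 = 432.15 K, T2 = 443.15 K
1/T1 - 1/T2 = 5.7439e-05
ln(t1/t2) = ln(13.9/8.7) = 0.4686
Ea = 8.314 * 0.4686 / 5.7439e-05 = 67822.4082 J/mol
Ea = 67.82 kJ/mol

67.82 kJ/mol


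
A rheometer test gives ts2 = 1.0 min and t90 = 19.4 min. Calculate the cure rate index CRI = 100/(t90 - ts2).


CRI = 100 / (t90 - ts2)
= 100 / (19.4 - 1.0)
= 100 / 18.4
= 5.43 min^-1

5.43 min^-1


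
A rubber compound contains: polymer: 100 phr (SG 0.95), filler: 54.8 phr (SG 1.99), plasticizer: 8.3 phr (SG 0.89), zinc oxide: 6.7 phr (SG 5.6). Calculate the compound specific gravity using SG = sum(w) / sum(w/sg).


Sum of weights = 169.8
Volume contributions:
  polymer: 100/0.95 = 105.2632
  filler: 54.8/1.99 = 27.5377
  plasticizer: 8.3/0.89 = 9.3258
  zinc oxide: 6.7/5.6 = 1.1964
Sum of volumes = 143.3231
SG = 169.8 / 143.3231 = 1.185

SG = 1.185


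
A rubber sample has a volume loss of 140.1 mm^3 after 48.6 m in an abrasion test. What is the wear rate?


Rate = volume_loss / distance
= 140.1 / 48.6
= 2.883 mm^3/m

2.883 mm^3/m


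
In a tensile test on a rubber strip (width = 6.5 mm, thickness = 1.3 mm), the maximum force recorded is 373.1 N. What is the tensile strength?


Area = width * thickness = 6.5 * 1.3 = 8.45 mm^2
TS = force / area = 373.1 / 8.45 = 44.15 MPa

44.15 MPa


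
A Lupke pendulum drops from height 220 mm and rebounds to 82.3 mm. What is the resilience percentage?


Resilience = h_rebound / h_drop * 100
= 82.3 / 220 * 100
= 37.4%

37.4%


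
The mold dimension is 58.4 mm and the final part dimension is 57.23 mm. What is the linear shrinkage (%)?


Shrinkage = (mold - part) / mold * 100
= (58.4 - 57.23) / 58.4 * 100
= 1.17 / 58.4 * 100
= 2.0%

2.0%


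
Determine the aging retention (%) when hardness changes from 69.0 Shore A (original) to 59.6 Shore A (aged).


Retention = aged / original * 100
= 59.6 / 69.0 * 100
= 86.4%

86.4%


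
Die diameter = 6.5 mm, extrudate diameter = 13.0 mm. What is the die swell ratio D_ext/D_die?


Die swell ratio = D_extrudate / D_die
= 13.0 / 6.5
= 2.0

Die swell = 2.0


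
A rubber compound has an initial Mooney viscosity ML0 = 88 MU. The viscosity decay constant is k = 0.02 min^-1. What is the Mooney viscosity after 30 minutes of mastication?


ML = ML0 * exp(-k * t)
ML = 88 * exp(-0.02 * 30)
ML = 88 * 0.5488
ML = 48.3 MU

48.3 MU


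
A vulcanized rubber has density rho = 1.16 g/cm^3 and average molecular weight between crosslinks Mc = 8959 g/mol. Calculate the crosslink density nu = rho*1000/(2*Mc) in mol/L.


nu = rho * 1000 / (2 * Mc)
nu = 1.16 * 1000 / (2 * 8959)
nu = 1160.0 / 17918
nu = 0.0647 mol/L

0.0647 mol/L


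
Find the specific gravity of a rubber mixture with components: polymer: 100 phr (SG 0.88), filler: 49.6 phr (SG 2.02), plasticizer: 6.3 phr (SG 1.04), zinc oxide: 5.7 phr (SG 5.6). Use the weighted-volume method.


Sum of weights = 161.6
Volume contributions:
  polymer: 100/0.88 = 113.6364
  filler: 49.6/2.02 = 24.5545
  plasticizer: 6.3/1.04 = 6.0577
  zinc oxide: 5.7/5.6 = 1.0179
Sum of volumes = 145.2664
SG = 161.6 / 145.2664 = 1.112

SG = 1.112


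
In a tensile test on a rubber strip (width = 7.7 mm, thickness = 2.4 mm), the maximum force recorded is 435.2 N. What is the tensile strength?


Area = width * thickness = 7.7 * 2.4 = 18.48 mm^2
TS = force / area = 435.2 / 18.48 = 23.55 MPa

23.55 MPa


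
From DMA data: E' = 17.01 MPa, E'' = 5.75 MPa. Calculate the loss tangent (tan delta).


tan delta = E'' / E'
= 5.75 / 17.01
= 0.338

tan delta = 0.338


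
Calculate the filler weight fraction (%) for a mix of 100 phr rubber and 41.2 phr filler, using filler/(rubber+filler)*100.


Filler % = filler / (rubber + filler) * 100
= 41.2 / (100 + 41.2) * 100
= 41.2 / 141.2 * 100
= 29.18%

29.18%


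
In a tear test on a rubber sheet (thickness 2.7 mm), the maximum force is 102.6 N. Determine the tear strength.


Tear strength = force / thickness
= 102.6 / 2.7
= 38.0 N/mm

38.0 N/mm


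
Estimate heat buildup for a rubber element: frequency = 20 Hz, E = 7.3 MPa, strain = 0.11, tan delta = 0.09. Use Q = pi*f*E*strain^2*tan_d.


Q = pi * f * E * strain^2 * tan_d
= pi * 20 * 7.3 * 0.11^2 * 0.09
= pi * 20 * 7.3 * 0.0121 * 0.09
= 0.4995

Q = 0.4995


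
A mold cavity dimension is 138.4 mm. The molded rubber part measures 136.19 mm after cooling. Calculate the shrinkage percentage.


Shrinkage = (mold - part) / mold * 100
= (138.4 - 136.19) / 138.4 * 100
= 2.21 / 138.4 * 100
= 1.6%

1.6%


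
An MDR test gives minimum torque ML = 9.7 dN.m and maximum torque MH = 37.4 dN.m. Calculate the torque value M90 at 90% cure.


M90 = ML + 0.9 * (MH - ML)
M90 = 9.7 + 0.9 * (37.4 - 9.7)
M90 = 9.7 + 0.9 * 27.7
M90 = 34.63 dN.m

34.63 dN.m


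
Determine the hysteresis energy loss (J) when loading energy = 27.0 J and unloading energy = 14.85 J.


Hysteresis loss = loading - unloading
= 27.0 - 14.85
= 12.15 J

12.15 J


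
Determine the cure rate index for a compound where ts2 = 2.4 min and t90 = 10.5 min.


CRI = 100 / (t90 - ts2)
= 100 / (10.5 - 2.4)
= 100 / 8.1
= 12.35 min^-1

12.35 min^-1


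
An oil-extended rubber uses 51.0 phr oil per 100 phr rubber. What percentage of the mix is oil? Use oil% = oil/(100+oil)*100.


Oil % = oil / (100 + oil) * 100
= 51.0 / (100 + 51.0) * 100
= 51.0 / 151.0 * 100
= 33.77%

33.77%


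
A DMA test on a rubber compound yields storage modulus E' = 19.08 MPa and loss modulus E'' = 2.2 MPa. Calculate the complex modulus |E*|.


|E*| = sqrt(E'^2 + E''^2)
= sqrt(19.08^2 + 2.2^2)
= sqrt(364.0464 + 4.8400)
= 19.206 MPa

19.206 MPa


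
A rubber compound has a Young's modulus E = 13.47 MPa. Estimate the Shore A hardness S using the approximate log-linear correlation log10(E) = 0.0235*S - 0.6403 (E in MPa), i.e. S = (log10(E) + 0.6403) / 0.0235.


log10(E) = 0.0235*S - 0.6403  =>  S = (log10(E) + 0.6403) / 0.0235
log10(13.47) = 1.129368
S = (1.129368 + 0.6403) / 0.0235 = 1.769668 / 0.0235
S = 75.3

Shore A = 75.3


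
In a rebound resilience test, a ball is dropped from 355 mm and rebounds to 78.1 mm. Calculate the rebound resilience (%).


Resilience = h_rebound / h_drop * 100
= 78.1 / 355 * 100
= 22.0%

22.0%


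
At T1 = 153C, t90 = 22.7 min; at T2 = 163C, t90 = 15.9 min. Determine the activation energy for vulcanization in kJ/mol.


T1 = 426.15 K, T2 = 436.15 K
1/T1 - 1/T2 = 5.3802e-05
ln(t1/t2) = ln(22.7/15.9) = 0.3560
Ea = 8.314 * 0.3560 / 5.3802e-05 = 55019.2005 J/mol
Ea = 55.02 kJ/mol

55.02 kJ/mol


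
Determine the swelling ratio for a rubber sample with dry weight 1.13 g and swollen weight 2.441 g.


Q = W_swollen / W_dry
Q = 2.441 / 1.13
Q = 2.16

Q = 2.16


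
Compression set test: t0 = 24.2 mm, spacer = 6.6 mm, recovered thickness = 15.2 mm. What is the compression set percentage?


CS = (t0 - recovered) / (t0 - ts) * 100
= (24.2 - 15.2) / (24.2 - 6.6) * 100
= 9.0 / 17.6 * 100
= 51.1%

51.1%


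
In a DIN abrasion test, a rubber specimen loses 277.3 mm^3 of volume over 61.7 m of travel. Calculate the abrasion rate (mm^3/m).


Rate = volume_loss / distance
= 277.3 / 61.7
= 4.494 mm^3/m

4.494 mm^3/m


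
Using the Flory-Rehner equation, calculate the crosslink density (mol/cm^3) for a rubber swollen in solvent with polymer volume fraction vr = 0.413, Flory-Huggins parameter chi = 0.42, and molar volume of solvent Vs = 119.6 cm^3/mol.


ln(1 - vr) = ln(1 - 0.413) = -0.5327
Numerator = -((-0.5327) + 0.413 + 0.42 * 0.413^2) = 0.0481
Denominator = 119.6 * (0.413^(1/3) - 0.413/2) = 64.3691
nu = 0.0481 / 64.3691 = 7.4712e-04 mol/cm^3

7.4712e-04 mol/cm^3


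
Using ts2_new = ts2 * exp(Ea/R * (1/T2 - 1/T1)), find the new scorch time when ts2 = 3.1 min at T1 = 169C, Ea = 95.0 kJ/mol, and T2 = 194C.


Convert temperatures: T1 = 169 + 273.15 = 442.15 K, T2 = 194 + 273.15 = 467.15 K
ts2_new = 3.1 * exp(95000 / 8.314 * (1/467.15 - 1/442.15))
1/T2 - 1/T1 = -1.2104e-04
ts2_new = 0.78 min

0.78 min


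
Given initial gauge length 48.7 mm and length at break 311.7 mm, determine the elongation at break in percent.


Elongation = (Lf - L0) / L0 * 100
= (311.7 - 48.7) / 48.7 * 100
= 263.0 / 48.7 * 100
= 540.0%

540.0%


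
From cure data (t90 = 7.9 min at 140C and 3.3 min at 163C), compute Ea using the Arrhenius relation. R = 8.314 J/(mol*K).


T1 = 413.15 K, T2 = 436.15 K
1/T1 - 1/T2 = 1.2764e-04
ln(t1/t2) = ln(7.9/3.3) = 0.8729
Ea = 8.314 * 0.8729 / 1.2764e-04 = 56860.4585 J/mol
Ea = 56.86 kJ/mol

56.86 kJ/mol


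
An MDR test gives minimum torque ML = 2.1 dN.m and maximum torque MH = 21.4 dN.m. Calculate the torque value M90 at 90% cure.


M90 = ML + 0.9 * (MH - ML)
M90 = 2.1 + 0.9 * (21.4 - 2.1)
M90 = 2.1 + 0.9 * 19.3
M90 = 19.47 dN.m

19.47 dN.m


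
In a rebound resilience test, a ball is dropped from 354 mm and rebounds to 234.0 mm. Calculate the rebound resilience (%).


Resilience = h_rebound / h_drop * 100
= 234.0 / 354 * 100
= 66.1%

66.1%


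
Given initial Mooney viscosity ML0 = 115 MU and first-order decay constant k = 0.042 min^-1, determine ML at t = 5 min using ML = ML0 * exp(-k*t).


ML = ML0 * exp(-k * t)
ML = 115 * exp(-0.042 * 5)
ML = 115 * 0.8106
ML = 93.22 MU

93.22 MU


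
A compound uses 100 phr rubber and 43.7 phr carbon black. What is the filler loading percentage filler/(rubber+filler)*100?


Filler % = filler / (rubber + filler) * 100
= 43.7 / (100 + 43.7) * 100
= 43.7 / 143.7 * 100
= 30.41%

30.41%


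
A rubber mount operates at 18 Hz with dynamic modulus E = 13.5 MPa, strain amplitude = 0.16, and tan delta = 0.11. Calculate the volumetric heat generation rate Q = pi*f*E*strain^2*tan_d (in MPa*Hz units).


Q = pi * f * E * strain^2 * tan_d
= pi * 18 * 13.5 * 0.16^2 * 0.11
= pi * 18 * 13.5 * 0.0256 * 0.11
= 2.1498

Q = 2.1498


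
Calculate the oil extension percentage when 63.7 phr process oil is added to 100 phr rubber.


Oil % = oil / (100 + oil) * 100
= 63.7 / (100 + 63.7) * 100
= 63.7 / 163.7 * 100
= 38.91%

38.91%


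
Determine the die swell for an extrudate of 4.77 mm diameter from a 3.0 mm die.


Die swell ratio = D_extrudate / D_die
= 4.77 / 3.0
= 1.59

Die swell = 1.59


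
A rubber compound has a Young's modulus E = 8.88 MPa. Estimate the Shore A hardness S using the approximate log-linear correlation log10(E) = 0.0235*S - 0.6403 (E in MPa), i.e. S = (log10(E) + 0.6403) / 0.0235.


log10(E) = 0.0235*S - 0.6403  =>  S = (log10(E) + 0.6403) / 0.0235
log10(8.88) = 0.948413
S = (0.948413 + 0.6403) / 0.0235 = 1.588713 / 0.0235
S = 67.6

Shore A = 67.6


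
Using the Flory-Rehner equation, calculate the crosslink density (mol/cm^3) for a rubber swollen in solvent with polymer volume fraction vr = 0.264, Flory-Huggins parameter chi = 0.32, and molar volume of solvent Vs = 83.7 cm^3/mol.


ln(1 - vr) = ln(1 - 0.264) = -0.3065
Numerator = -((-0.3065) + 0.264 + 0.32 * 0.264^2) = 0.0202
Denominator = 83.7 * (0.264^(1/3) - 0.264/2) = 42.6457
nu = 0.0202 / 42.6457 = 4.7420e-04 mol/cm^3

4.7420e-04 mol/cm^3


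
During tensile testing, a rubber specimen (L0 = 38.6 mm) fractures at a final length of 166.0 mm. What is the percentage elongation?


Elongation = (Lf - L0) / L0 * 100
= (166.0 - 38.6) / 38.6 * 100
= 127.4 / 38.6 * 100
= 330.1%

330.1%


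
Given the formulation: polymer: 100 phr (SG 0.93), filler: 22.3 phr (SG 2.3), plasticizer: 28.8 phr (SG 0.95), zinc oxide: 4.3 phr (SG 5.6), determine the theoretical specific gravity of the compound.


Sum of weights = 155.4
Volume contributions:
  polymer: 100/0.93 = 107.5269
  filler: 22.3/2.3 = 9.6957
  plasticizer: 28.8/0.95 = 30.3158
  zinc oxide: 4.3/5.6 = 0.7679
Sum of volumes = 148.3062
SG = 155.4 / 148.3062 = 1.048

SG = 1.048


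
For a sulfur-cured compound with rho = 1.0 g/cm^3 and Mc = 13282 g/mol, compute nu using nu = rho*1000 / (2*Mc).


nu = rho * 1000 / (2 * Mc)
nu = 1.0 * 1000 / (2 * 13282)
nu = 1000.0 / 26564
nu = 0.0376 mol/L

0.0376 mol/L


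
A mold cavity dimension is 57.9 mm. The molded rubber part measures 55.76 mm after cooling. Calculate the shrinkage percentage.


Shrinkage = (mold - part) / mold * 100
= (57.9 - 55.76) / 57.9 * 100
= 2.14 / 57.9 * 100
= 3.7%

3.7%


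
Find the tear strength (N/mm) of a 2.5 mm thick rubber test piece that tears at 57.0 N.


Tear strength = force / thickness
= 57.0 / 2.5
= 22.8 N/mm

22.8 N/mm


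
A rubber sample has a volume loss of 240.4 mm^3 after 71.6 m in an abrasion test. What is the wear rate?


Rate = volume_loss / distance
= 240.4 / 71.6
= 3.358 mm^3/m

3.358 mm^3/m


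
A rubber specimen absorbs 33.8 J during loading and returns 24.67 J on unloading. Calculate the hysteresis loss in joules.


Hysteresis loss = loading - unloading
= 33.8 - 24.67
= 9.13 J

9.13 J


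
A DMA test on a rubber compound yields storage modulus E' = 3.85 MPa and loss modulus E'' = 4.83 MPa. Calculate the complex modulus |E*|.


|E*| = sqrt(E'^2 + E''^2)
= sqrt(3.85^2 + 4.83^2)
= sqrt(14.8225 + 23.3289)
= 6.177 MPa

6.177 MPa


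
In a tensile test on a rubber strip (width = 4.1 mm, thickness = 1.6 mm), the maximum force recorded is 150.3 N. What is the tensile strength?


Area = width * thickness = 4.1 * 1.6 = 6.56 mm^2
TS = force / area = 150.3 / 6.56 = 22.91 MPa

22.91 MPa


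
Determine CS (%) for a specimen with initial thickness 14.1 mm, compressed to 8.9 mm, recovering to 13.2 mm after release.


CS = (t0 - recovered) / (t0 - ts) * 100
= (14.1 - 13.2) / (14.1 - 8.9) * 100
= 0.9 / 5.2 * 100
= 17.3%

17.3%


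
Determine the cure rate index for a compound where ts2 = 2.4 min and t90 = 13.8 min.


CRI = 100 / (t90 - ts2)
= 100 / (13.8 - 2.4)
= 100 / 11.4
= 8.77 min^-1

8.77 min^-1


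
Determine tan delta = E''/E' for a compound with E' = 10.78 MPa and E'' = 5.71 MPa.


tan delta = E'' / E'
= 5.71 / 10.78
= 0.5297

tan delta = 0.5297


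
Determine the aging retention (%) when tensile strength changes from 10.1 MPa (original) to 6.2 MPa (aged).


Retention = aged / original * 100
= 6.2 / 10.1 * 100
= 61.4%

61.4%


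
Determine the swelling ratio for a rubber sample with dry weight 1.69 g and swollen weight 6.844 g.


Q = W_swollen / W_dry
Q = 6.844 / 1.69
Q = 4.05

Q = 4.05
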